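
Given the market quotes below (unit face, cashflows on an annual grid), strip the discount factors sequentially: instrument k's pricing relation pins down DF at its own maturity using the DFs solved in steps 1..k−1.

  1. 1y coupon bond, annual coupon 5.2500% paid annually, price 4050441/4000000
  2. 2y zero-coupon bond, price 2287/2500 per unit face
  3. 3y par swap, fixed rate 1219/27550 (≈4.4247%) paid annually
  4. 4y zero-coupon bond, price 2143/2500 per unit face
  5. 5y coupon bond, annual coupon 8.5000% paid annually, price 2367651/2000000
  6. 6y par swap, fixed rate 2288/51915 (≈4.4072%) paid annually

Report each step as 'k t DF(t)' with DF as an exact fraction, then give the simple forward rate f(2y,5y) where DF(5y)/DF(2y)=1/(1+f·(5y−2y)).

step 1 [1y] bond c/1=21/400: DF=(4050441/4000000 − 21/400·(0))/(1+21/400) = 9621/10000 ≈ 0.962100
step 2 [2y] zero: DF = P = 2287/2500 ≈ 0.914800
step 3 [3y] swap r/1=1219/27550: DF=(1 − 1219/27550·(0.962100+0.914800))/(1+1219/27550) = 8781/10000 ≈ 0.878100
step 4 [4y] zero: DF = P = 2143/2500 ≈ 0.857200
step 5 [5y] bond c/1=17/200: DF=(2367651/2000000 − 17/200·(0.962100+0.914800+0.878100+0.857200))/(1+17/200) = 8081/10000 ≈ 0.808100
step 6 [6y] swap r/1=2288/51915: DF=(1 − 2288/51915·(0.962100+0.914800+0.878100+0.857200+0.808100))/(1+2288/51915) = 482/625 ≈ 0.771200

1 1 9621/10000
2 2 2287/2500
3 3 8781/10000
4 4 2143/2500
5 5 8081/10000
6 6 482/625
f(2y,5y) = ((2287/2500)/(8081/10000) − 1)/(3) = 1067/24243 ≈ 4.4013%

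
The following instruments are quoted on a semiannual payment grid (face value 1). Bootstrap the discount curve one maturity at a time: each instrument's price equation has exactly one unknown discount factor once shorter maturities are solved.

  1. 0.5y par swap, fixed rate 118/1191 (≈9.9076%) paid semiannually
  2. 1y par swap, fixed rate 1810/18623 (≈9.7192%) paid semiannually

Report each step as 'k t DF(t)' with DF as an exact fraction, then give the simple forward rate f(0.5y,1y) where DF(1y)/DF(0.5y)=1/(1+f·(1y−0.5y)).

step 1 [0.5y] swap r/2=59/1191: DF=(1 − 59/1191·(0))/(1+59/1191) = 1191/1250 ≈ 0.952800
step 2 [1y] swap r/2=905/18623: DF=(1 − 905/18623·(0.952800))/(1+905/18623) = 1819/2000 ≈ 0.909500

1 1/2 1191/1250
2 1 1819/2000
f(0.5y,1y) = ((1191/1250)/(1819/2000) − 1)/(1/2) = 866/9095 ≈ 9.5217%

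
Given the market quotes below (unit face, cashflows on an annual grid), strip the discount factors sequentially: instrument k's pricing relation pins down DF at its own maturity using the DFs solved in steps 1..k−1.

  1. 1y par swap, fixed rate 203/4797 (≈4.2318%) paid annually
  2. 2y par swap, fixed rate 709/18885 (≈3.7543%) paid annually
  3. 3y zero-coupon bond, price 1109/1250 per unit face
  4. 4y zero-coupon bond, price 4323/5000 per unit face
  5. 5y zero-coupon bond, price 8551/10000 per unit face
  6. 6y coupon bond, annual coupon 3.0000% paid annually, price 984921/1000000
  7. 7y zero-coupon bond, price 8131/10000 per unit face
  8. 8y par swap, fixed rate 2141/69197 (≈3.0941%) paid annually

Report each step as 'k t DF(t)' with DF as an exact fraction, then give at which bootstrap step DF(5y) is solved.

step 1 [1y] swap r/1=203/4797: DF=(1 − 203/4797·(0))/(1+203/4797) = 4797/5000 ≈ 0.959400
step 2 [2y] swap r/1=709/18885: DF=(1 − 709/18885·(0.959400))/(1+709/18885) = 9291/10000 ≈ 0.929100
step 3 [3y] zero: DF = P = 1109/1250 ≈ 0.887200
step 4 [4y] zero: DF = P = 4323/5000 ≈ 0.864600
step 5 [5y] zero: DF = P = 8551/10000 ≈ 0.855100
step 6 [6y] bond c/1=3/100: DF=(984921/1000000 − 3/100·(0.959400+0.929100+0.887200+0.864600+0.855100))/(1+3/100) = 8253/10000 ≈ 0.825300
step 7 [7y] zero: DF = P = 8131/10000 ≈ 0.813100
step 8 [8y] swap r/1=2141/69197: DF=(1 − 2141/69197·(0.959400+0.929100+0.887200+0.864600+0.855100+0.825300+0.813100))/(1+2141/69197) = 7859/10000 ≈ 0.785900

1 1 4797/5000
2 2 9291/10000
3 3 1109/1250
4 4 4323/5000
5 5 8551/10000
6 6 8253/10000
7 7 8131/10000
8 8 7859/10000
DF(5y) is solved at step 5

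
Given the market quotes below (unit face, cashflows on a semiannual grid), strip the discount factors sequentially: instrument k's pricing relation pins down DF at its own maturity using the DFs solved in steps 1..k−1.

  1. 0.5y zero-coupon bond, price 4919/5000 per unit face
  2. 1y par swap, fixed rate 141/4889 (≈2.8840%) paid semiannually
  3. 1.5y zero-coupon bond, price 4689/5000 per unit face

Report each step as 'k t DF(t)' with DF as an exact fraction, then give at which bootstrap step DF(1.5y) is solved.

step 1 [0.5y] zero: DF = P = 4919/5000 ≈ 0.983800
step 2 [1y] swap r/2=141/9778: DF=(1 − 141/9778·(0.983800))/(1+141/9778) = 4859/5000 ≈ 0.971800
step 3 [1.5y] zero: DF = P = 4689/5000 ≈ 0.937800

1 1/2 4919/5000
2 1 4859/5000
3 3/2 4689/5000
DF(1.5y) is solved at step 3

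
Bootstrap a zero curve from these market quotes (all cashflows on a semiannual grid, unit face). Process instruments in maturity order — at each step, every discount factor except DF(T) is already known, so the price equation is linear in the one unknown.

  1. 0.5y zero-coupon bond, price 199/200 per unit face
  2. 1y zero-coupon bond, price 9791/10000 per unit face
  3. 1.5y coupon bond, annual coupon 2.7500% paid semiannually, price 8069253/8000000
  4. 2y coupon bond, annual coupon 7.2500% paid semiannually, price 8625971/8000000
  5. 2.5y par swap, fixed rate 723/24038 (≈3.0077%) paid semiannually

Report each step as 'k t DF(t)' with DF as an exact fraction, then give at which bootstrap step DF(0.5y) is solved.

step 1 [0.5y] zero: DF = P = 199/200 ≈ 0.995000
step 2 [1y] zero: DF = P = 9791/10000 ≈ 0.979100
step 3 [1.5y] bond c/2=11/800: DF=(8069253/8000000 − 11/800·(0.995000+0.979100))/(1+11/800) = 4841/5000 ≈ 0.968200
step 4 [2y] bond c/2=29/800: DF=(8625971/8000000 − 29/800·(0.995000+0.979100+0.968200))/(1+29/800) = 586/625 ≈ 0.937600
step 5 [2.5y] swap r/2=723/48076: DF=(1 − 723/48076·(0.995000+0.979100+0.968200+0.937600))/(1+723/48076) = 9277/10000 ≈ 0.927700

1 1/2 199/200
2 1 9791/10000
3 3/2 4841/5000
4 2 586/625
5 5/2 9277/10000
DF(0.5y) is solved at step 1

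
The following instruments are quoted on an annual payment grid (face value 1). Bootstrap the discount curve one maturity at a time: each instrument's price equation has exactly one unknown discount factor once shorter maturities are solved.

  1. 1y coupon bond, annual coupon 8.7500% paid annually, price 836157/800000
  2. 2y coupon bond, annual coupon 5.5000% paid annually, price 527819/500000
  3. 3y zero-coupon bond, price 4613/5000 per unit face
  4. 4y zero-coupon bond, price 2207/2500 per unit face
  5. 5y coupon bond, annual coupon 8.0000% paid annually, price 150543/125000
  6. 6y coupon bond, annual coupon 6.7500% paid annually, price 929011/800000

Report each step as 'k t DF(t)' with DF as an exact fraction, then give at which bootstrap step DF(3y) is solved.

1 1 9611/10000
2 2 1901/2000
3 3 4613/5000
4 4 2207/2500
5 5 4199/5000
6 6 7997/10000
DF(3y) is solved at step 3

step 1 [1y] bond c/1=7/80: DF=(836157/800000 − 7/80·(0))/(1+7/80) = 9611/10000 ≈ 0.961100
step 2 [2y] bond c/1=11/200: DF=(527819/500000 − 11/200·(0.961100))/(1+11/200) = 1901/2000 ≈ 0.950500
step 3 [3y] zero: DF = P = 4613/5000 ≈ 0.922600
step 4 [4y] zero: DF = P = 2207/2500 ≈ 0.882800
step 5 [5y] bond c/1=2/25: DF=(150543/125000 − 2/25·(0.961100+0.950500+0.922600+0.882800))/(1+2/25) = 4199/5000 ≈ 0.839800
step 6 [6y] bond c/1=27/400: DF=(929011/800000 − 27/400·(0.961100+0.950500+0.922600+0.882800+0.839800))/(1+27/400) = 7997/10000 ≈ 0.799700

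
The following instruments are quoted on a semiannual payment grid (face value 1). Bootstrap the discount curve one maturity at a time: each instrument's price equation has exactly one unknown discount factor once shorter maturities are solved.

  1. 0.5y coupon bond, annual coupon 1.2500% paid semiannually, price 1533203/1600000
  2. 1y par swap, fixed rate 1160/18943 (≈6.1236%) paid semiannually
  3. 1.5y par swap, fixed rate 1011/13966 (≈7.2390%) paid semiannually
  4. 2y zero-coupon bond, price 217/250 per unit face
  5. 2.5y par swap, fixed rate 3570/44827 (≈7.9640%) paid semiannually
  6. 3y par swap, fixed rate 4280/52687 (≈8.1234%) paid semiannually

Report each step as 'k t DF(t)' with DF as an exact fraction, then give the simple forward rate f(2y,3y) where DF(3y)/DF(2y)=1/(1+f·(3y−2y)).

step 1 [0.5y] bond c/2=1/160: DF=(1533203/1600000 − 1/160·(0))/(1+1/160) = 9523/10000 ≈ 0.952300
step 2 [1y] swap r/2=580/18943: DF=(1 − 580/18943·(0.952300))/(1+580/18943) = 471/500 ≈ 0.942000
step 3 [1.5y] swap r/2=1011/27932: DF=(1 − 1011/27932·(0.952300+0.942000))/(1+1011/27932) = 8989/10000 ≈ 0.898900
step 4 [2y] zero: DF = P = 217/250 ≈ 0.868000
step 5 [2.5y] swap r/2=1785/44827: DF=(1 − 1785/44827·(0.952300+0.942000+0.898900+0.868000))/(1+1785/44827) = 1643/2000 ≈ 0.821500
step 6 [3y] swap r/2=2140/52687: DF=(1 − 2140/52687·(0.952300+0.942000+0.898900+0.868000+0.821500))/(1+2140/52687) = 393/500 ≈ 0.786000

1 1/2 9523/10000
2 1 471/500
3 3/2 8989/10000
4 2 217/250
5 5/2 1643/2000
6 3 393/500
f(2y,3y) = ((217/250)/(393/500) − 1)/(1) = 41/393 ≈ 10.4326%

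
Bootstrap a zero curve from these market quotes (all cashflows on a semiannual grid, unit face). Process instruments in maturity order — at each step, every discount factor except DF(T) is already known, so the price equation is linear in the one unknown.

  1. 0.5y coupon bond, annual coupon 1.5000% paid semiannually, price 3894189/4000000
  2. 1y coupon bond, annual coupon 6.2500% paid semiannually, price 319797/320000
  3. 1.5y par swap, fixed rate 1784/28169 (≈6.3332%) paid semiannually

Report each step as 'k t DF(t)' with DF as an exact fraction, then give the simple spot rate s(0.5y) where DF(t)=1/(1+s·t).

1 1/2 9663/10000
2 1 4699/5000
3 3/2 2277/2500
s(0.5y) = (1/(9663/10000) − 1)/(1/2) = 674/9663 ≈ 6.9751%

step 1 [0.5y] bond c/2=3/400: DF=(3894189/4000000 − 3/400·(0))/(1+3/400) = 9663/10000 ≈ 0.966300
step 2 [1y] bond c/2=1/32: DF=(319797/320000 − 1/32·(0.966300))/(1+1/32) = 4699/5000 ≈ 0.939800
step 3 [1.5y] swap r/2=892/28169: DF=(1 − 892/28169·(0.966300+0.939800))/(1+892/28169) = 2277/2500 ≈ 0.910800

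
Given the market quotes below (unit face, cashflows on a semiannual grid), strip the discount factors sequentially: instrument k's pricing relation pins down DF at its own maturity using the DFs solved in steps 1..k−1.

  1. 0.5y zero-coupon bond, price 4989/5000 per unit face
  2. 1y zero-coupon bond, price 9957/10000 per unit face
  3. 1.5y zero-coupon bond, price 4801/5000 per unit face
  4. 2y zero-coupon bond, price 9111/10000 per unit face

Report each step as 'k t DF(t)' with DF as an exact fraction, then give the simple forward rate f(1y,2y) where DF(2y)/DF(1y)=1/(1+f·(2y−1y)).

1 1/2 4989/5000
2 1 9957/10000
3 3/2 4801/5000
4 2 9111/10000
f(1y,2y) = ((9957/10000)/(9111/10000) − 1)/(1) = 282/3037 ≈ 9.2855%

step 1 [0.5y] zero: DF = P = 4989/5000 ≈ 0.997800
step 2 [1y] zero: DF = P = 9957/10000 ≈ 0.995700
step 3 [1.5y] zero: DF = P = 4801/5000 ≈ 0.960200
step 4 [2y] zero: DF = P = 9111/10000 ≈ 0.911100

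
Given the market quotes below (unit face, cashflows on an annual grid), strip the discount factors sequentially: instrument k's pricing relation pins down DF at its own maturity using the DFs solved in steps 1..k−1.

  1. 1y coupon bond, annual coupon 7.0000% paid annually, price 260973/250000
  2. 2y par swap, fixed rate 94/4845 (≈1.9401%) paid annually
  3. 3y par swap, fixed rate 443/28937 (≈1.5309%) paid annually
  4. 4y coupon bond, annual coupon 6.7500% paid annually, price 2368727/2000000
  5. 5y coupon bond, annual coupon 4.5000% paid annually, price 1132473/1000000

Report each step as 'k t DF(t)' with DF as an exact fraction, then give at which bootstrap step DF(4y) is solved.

step 1 [1y] bond c/1=7/100: DF=(260973/250000 − 7/100·(0))/(1+7/100) = 2439/2500 ≈ 0.975600
step 2 [2y] swap r/1=94/4845: DF=(1 − 94/4845·(0.975600))/(1+94/4845) = 1203/1250 ≈ 0.962400
step 3 [3y] swap r/1=443/28937: DF=(1 − 443/28937·(0.975600+0.962400))/(1+443/28937) = 9557/10000 ≈ 0.955700
step 4 [4y] bond c/1=27/400: DF=(2368727/2000000 − 27/400·(0.975600+0.962400+0.955700))/(1+27/400) = 1853/2000 ≈ 0.926500
step 5 [5y] bond c/1=9/200: DF=(1132473/1000000 − 9/200·(0.975600+0.962400+0.955700+0.926500))/(1+9/200) = 1149/1250 ≈ 0.919200

1 1 2439/2500
2 2 1203/1250
3 3 9557/10000
4 4 1853/2000
5 5 1149/1250
DF(4y) is solved at step 4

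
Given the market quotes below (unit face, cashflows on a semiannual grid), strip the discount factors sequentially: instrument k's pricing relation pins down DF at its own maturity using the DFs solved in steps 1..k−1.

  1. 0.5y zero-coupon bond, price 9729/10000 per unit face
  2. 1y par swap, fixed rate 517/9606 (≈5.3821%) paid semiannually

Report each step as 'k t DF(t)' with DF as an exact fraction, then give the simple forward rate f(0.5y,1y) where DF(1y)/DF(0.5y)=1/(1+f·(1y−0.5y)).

step 1 [0.5y] zero: DF = P = 9729/10000 ≈ 0.972900
step 2 [1y] swap r/2=517/19212: DF=(1 − 517/19212·(0.972900))/(1+517/19212) = 9483/10000 ≈ 0.948300

1 1/2 9729/10000
2 1 9483/10000
f(0.5y,1y) = ((9729/10000)/(9483/10000) − 1)/(1/2) = 164/3161 ≈ 5.1882%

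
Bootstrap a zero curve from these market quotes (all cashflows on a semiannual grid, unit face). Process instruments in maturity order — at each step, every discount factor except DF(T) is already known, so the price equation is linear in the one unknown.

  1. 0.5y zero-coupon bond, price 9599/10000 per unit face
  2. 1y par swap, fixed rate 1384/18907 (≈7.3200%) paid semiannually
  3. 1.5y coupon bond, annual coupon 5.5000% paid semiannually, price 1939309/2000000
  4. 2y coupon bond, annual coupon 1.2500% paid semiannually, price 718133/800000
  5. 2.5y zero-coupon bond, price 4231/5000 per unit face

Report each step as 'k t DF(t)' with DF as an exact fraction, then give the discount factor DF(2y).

step 1 [0.5y] zero: DF = P = 9599/10000 ≈ 0.959900
step 2 [1y] swap r/2=692/18907: DF=(1 − 692/18907·(0.959900))/(1+692/18907) = 2327/2500 ≈ 0.930800
step 3 [1.5y] bond c/2=11/400: DF=(1939309/2000000 − 11/400·(0.959900+0.930800))/(1+11/400) = 8931/10000 ≈ 0.893100
step 4 [2y] bond c/2=1/160: DF=(718133/800000 − 1/160·(0.959900+0.930800+0.893100))/(1+1/160) = 2187/2500 ≈ 0.874800
step 5 [2.5y] zero: DF = P = 4231/5000 ≈ 0.846200

1 1/2 9599/10000
2 1 2327/2500
3 3/2 8931/10000
4 2 2187/2500
5 5/2 4231/5000
DF(2y) = 2187/2500 ≈ 0.874800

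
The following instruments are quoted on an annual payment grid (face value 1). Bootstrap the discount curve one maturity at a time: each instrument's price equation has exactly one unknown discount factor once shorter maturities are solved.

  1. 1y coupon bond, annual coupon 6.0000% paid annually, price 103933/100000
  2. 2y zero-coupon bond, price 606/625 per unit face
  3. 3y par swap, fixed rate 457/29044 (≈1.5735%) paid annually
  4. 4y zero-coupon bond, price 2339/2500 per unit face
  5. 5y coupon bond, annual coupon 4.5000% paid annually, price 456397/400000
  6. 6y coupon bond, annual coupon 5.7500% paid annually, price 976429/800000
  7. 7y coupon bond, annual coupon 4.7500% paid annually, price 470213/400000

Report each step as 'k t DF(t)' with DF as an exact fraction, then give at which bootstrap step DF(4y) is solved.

step 1 [1y] bond c/1=3/50: DF=(103933/100000 − 3/50·(0))/(1+3/50) = 1961/2000 ≈ 0.980500
step 2 [2y] zero: DF = P = 606/625 ≈ 0.969600
step 3 [3y] swap r/1=457/29044: DF=(1 − 457/29044·(0.980500+0.969600))/(1+457/29044) = 9543/10000 ≈ 0.954300
step 4 [4y] zero: DF = P = 2339/2500 ≈ 0.935600
step 5 [5y] bond c/1=9/200: DF=(456397/400000 − 9/200·(0.980500+0.969600+0.954300+0.935600))/(1+9/200) = 1853/2000 ≈ 0.926500
step 6 [6y] bond c/1=23/400: DF=(976429/800000 − 23/400·(0.980500+0.969600+0.954300+0.935600+0.926500))/(1+23/400) = 179/200 ≈ 0.895000
step 7 [7y] bond c/1=19/400: DF=(470213/400000 − 19/400·(0.980500+0.969600+0.954300+0.935600+0.926500+0.895000))/(1+19/400) = 1731/2000 ≈ 0.865500

1 1 1961/2000
2 2 606/625
3 3 9543/10000
4 4 2339/2500
5 5 1853/2000
6 6 179/200
7 7 1731/2000
DF(4y) is solved at step 4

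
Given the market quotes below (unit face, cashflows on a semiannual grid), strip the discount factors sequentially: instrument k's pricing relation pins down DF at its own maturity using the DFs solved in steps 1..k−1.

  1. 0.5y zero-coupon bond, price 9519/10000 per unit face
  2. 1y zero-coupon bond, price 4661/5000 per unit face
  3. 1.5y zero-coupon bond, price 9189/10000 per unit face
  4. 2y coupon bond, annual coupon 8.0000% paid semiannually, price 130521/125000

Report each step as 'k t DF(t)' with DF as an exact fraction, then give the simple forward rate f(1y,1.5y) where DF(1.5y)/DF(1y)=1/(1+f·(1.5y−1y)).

step 1 [0.5y] zero: DF = P = 9519/10000 ≈ 0.951900
step 2 [1y] zero: DF = P = 4661/5000 ≈ 0.932200
step 3 [1.5y] zero: DF = P = 9189/10000 ≈ 0.918900
step 4 [2y] bond c/2=1/25: DF=(130521/125000 − 1/25·(0.951900+0.932200+0.918900))/(1+1/25) = 4481/5000 ≈ 0.896200

1 1/2 9519/10000
2 1 4661/5000
3 3/2 9189/10000
4 2 4481/5000
f(1y,1.5y) = ((4661/5000)/(9189/10000) − 1)/(1/2) = 266/9189 ≈ 2.8948%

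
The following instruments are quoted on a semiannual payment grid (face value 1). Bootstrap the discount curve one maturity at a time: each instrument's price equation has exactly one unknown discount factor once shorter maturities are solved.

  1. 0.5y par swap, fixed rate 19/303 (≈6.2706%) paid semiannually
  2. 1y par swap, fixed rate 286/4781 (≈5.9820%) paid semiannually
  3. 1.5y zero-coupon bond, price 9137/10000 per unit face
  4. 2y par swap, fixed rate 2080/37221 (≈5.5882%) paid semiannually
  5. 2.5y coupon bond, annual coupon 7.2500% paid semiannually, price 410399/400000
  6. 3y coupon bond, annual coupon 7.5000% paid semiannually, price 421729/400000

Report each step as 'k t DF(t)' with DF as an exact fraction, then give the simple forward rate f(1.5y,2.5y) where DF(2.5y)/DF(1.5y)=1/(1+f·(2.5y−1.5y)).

1 1/2 606/625
2 1 2357/2500
3 3/2 9137/10000
4 2 112/125
5 5/2 8599/10000
6 3 4253/5000
f(1.5y,2.5y) = ((9137/10000)/(8599/10000) − 1)/(1) = 538/8599 ≈ 6.2565%

step 1 [0.5y] swap r/2=19/606: DF=(1 − 19/606·(0))/(1+19/606) = 606/625 ≈ 0.969600
step 2 [1y] swap r/2=143/4781: DF=(1 − 143/4781·(0.969600))/(1+143/4781) = 2357/2500 ≈ 0.942800
step 3 [1.5y] zero: DF = P = 9137/10000 ≈ 0.913700
step 4 [2y] swap r/2=1040/37221: DF=(1 − 1040/37221·(0.969600+0.942800+0.913700))/(1+1040/37221) = 112/125 ≈ 0.896000
step 5 [2.5y] bond c/2=29/800: DF=(410399/400000 − 29/800·(0.969600+0.942800+0.913700+0.896000))/(1+29/800) = 8599/10000 ≈ 0.859900
step 6 [3y] bond c/2=3/80: DF=(421729/400000 − 3/80·(0.969600+0.942800+0.913700+0.896000+0.859900))/(1+3/80) = 4253/5000 ≈ 0.850600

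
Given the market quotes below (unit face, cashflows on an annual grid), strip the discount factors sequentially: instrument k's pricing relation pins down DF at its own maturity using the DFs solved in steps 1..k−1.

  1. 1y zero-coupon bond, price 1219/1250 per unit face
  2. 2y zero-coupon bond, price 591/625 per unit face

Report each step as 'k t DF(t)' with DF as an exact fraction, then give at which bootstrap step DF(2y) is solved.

1 1 1219/1250
2 2 591/625
DF(2y) is solved at step 2

step 1 [1y] zero: DF = P = 1219/1250 ≈ 0.975200
step 2 [2y] zero: DF = P = 591/625 ≈ 0.945600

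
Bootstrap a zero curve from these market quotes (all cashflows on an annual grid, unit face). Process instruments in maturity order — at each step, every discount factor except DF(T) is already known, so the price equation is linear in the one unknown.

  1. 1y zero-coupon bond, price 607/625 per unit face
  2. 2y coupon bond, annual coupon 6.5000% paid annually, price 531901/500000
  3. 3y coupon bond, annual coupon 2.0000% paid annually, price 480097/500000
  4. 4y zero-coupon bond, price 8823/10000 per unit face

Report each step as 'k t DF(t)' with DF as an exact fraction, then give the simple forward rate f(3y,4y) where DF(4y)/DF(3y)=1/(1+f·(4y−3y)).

1 1 607/625
2 2 2349/2500
3 3 9039/10000
4 4 8823/10000
f(3y,4y) = ((9039/10000)/(8823/10000) − 1)/(1) = 72/2941 ≈ 2.4481%

step 1 [1y] zero: DF = P = 607/625 ≈ 0.971200
step 2 [2y] bond c/1=13/200: DF=(531901/500000 − 13/200·(0.971200))/(1+13/200) = 2349/2500 ≈ 0.939600
step 3 [3y] bond c/1=1/50: DF=(480097/500000 − 1/50·(0.971200+0.939600))/(1+1/50) = 9039/10000 ≈ 0.903900
step 4 [4y] zero: DF = P = 8823/10000 ≈ 0.882300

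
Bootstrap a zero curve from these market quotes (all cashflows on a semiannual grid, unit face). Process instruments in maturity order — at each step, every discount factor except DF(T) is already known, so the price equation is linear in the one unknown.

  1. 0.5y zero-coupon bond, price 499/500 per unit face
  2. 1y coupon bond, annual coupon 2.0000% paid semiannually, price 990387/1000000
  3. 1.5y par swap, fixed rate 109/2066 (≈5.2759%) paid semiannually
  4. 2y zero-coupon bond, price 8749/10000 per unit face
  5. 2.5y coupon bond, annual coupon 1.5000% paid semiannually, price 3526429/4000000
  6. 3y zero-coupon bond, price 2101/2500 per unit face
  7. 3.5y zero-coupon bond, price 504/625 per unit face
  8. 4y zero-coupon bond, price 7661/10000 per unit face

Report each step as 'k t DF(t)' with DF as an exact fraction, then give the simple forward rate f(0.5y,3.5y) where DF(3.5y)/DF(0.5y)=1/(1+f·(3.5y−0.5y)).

step 1 [0.5y] zero: DF = P = 499/500 ≈ 0.998000
step 2 [1y] bond c/2=1/100: DF=(990387/1000000 − 1/100·(0.998000))/(1+1/100) = 9707/10000 ≈ 0.970700
step 3 [1.5y] swap r/2=109/4132: DF=(1 − 109/4132·(0.998000+0.970700))/(1+109/4132) = 9237/10000 ≈ 0.923700
step 4 [2y] zero: DF = P = 8749/10000 ≈ 0.874900
step 5 [2.5y] bond c/2=3/400: DF=(3526429/4000000 − 3/400·(0.998000+0.970700+0.923700+0.874900))/(1+3/400) = 847/1000 ≈ 0.847000
step 6 [3y] zero: DF = P = 2101/2500 ≈ 0.840400
step 7 [3.5y] zero: DF = P = 504/625 ≈ 0.806400
step 8 [4y] zero: DF = P = 7661/10000 ≈ 0.766100

1 1/2 499/500
2 1 9707/10000
3 3/2 9237/10000
4 2 8749/10000
5 5/2 847/1000
6 3 2101/2500
7 7/2 504/625
8 4 7661/10000
f(0.5y,3.5y) = ((499/500)/(504/625) − 1)/(3) = 479/6048 ≈ 7.9200%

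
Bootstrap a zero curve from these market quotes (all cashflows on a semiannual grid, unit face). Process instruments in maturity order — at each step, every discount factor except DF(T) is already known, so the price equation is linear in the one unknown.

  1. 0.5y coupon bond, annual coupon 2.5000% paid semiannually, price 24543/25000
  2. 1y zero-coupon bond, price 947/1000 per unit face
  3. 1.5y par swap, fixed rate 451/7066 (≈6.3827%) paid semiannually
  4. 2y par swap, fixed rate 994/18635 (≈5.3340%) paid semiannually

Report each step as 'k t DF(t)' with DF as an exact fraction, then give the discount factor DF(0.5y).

1 1/2 606/625
2 1 947/1000
3 3/2 4549/5000
4 2 4503/5000
DF(0.5y) = 606/625 ≈ 0.969600

step 1 [0.5y] bond c/2=1/80: DF=(24543/25000 − 1/80·(0))/(1+1/80) = 606/625 ≈ 0.969600
step 2 [1y] zero: DF = P = 947/1000 ≈ 0.947000
step 3 [1.5y] swap r/2=451/14132: DF=(1 − 451/14132·(0.969600+0.947000))/(1+451/14132) = 4549/5000 ≈ 0.909800
step 4 [2y] swap r/2=497/18635: DF=(1 − 497/18635·(0.969600+0.947000+0.909800))/(1+497/18635) = 4503/5000 ≈ 0.900600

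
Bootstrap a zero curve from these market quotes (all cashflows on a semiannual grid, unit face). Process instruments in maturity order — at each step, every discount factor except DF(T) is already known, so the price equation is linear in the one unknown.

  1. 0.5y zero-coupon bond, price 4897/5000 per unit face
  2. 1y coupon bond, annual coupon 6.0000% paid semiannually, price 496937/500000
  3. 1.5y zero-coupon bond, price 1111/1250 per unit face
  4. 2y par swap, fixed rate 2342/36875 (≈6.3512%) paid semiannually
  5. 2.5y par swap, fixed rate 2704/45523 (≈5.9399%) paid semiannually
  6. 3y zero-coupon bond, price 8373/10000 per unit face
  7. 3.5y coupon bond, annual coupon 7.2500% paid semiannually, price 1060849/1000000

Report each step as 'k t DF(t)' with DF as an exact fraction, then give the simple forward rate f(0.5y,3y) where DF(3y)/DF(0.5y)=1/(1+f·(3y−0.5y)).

step 1 [0.5y] zero: DF = P = 4897/5000 ≈ 0.979400
step 2 [1y] bond c/2=3/100: DF=(496937/500000 − 3/100·(0.979400))/(1+3/100) = 2341/2500 ≈ 0.936400
step 3 [1.5y] zero: DF = P = 1111/1250 ≈ 0.888800
step 4 [2y] swap r/2=1171/36875: DF=(1 − 1171/36875·(0.979400+0.936400+0.888800))/(1+1171/36875) = 8829/10000 ≈ 0.882900
step 5 [2.5y] swap r/2=1352/45523: DF=(1 − 1352/45523·(0.979400+0.936400+0.888800+0.882900))/(1+1352/45523) = 1081/1250 ≈ 0.864800
step 6 [3y] zero: DF = P = 8373/10000 ≈ 0.837300
step 7 [3.5y] bond c/2=29/800: DF=(1060849/1000000 − 29/800·(0.979400+0.936400+0.888800+0.882900+0.864800+0.837300))/(1+29/800) = 522/625 ≈ 0.835200

1 1/2 4897/5000
2 1 2341/2500
3 3/2 1111/1250
4 2 8829/10000
5 5/2 1081/1250
6 3 8373/10000
7 7/2 522/625
f(0.5y,3y) = ((4897/5000)/(8373/10000) − 1)/(5/2) = 2842/41865 ≈ 6.7885%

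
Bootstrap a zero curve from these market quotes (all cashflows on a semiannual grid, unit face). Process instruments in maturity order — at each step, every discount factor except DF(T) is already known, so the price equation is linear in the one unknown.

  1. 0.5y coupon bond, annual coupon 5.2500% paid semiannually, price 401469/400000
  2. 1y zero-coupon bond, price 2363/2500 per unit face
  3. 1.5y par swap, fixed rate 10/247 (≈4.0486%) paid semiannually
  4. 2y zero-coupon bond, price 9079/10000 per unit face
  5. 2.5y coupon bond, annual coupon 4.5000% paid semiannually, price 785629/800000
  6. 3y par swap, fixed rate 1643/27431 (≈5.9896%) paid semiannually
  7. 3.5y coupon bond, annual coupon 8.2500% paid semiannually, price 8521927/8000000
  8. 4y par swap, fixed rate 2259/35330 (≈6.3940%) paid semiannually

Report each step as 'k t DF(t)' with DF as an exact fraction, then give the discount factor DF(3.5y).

1 1/2 489/500
2 1 2363/2500
3 3/2 471/500
4 2 9079/10000
5 5/2 4387/5000
6 3 8357/10000
7 7/2 8057/10000
8 4 7741/10000
DF(3.5y) = 8057/10000 ≈ 0.805700

step 1 [0.5y] bond c/2=21/800: DF=(401469/400000 − 21/800·(0))/(1+21/800) = 489/500 ≈ 0.978000
step 2 [1y] zero: DF = P = 2363/2500 ≈ 0.945200
step 3 [1.5y] swap r/2=5/247: DF=(1 − 5/247·(0.978000+0.945200))/(1+5/247) = 471/500 ≈ 0.942000
step 4 [2y] zero: DF = P = 9079/10000 ≈ 0.907900
step 5 [2.5y] bond c/2=9/400: DF=(785629/800000 − 9/400·(0.978000+0.945200+0.942000+0.907900))/(1+9/400) = 4387/5000 ≈ 0.877400
step 6 [3y] swap r/2=1643/54862: DF=(1 − 1643/54862·(0.978000+0.945200+0.942000+0.907900+0.877400))/(1+1643/54862) = 8357/10000 ≈ 0.835700
step 7 [3.5y] bond c/2=33/800: DF=(8521927/8000000 − 33/800·(0.978000+0.945200+0.942000+0.907900+0.877400+0.835700))/(1+33/800) = 8057/10000 ≈ 0.805700
step 8 [4y] swap r/2=2259/70660: DF=(1 − 2259/70660·(0.978000+0.945200+0.942000+0.907900+0.877400+0.835700+0.805700))/(1+2259/70660) = 7741/10000 ≈ 0.774100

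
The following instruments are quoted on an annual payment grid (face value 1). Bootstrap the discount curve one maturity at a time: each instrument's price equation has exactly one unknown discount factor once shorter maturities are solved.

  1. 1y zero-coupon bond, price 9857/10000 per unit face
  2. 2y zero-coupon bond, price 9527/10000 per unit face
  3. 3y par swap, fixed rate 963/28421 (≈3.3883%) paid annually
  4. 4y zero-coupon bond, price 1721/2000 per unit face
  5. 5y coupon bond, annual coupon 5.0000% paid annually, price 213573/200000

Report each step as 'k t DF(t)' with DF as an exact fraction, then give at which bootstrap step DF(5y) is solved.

step 1 [1y] zero: DF = P = 9857/10000 ≈ 0.985700
step 2 [2y] zero: DF = P = 9527/10000 ≈ 0.952700
step 3 [3y] swap r/1=963/28421: DF=(1 − 963/28421·(0.985700+0.952700))/(1+963/28421) = 9037/10000 ≈ 0.903700
step 4 [4y] zero: DF = P = 1721/2000 ≈ 0.860500
step 5 [5y] bond c/1=1/20: DF=(213573/200000 − 1/20·(0.985700+0.952700+0.903700+0.860500))/(1+1/20) = 8407/10000 ≈ 0.840700

1 1 9857/10000
2 2 9527/10000
3 3 9037/10000
4 4 1721/2000
5 5 8407/10000
DF(5y) is solved at step 5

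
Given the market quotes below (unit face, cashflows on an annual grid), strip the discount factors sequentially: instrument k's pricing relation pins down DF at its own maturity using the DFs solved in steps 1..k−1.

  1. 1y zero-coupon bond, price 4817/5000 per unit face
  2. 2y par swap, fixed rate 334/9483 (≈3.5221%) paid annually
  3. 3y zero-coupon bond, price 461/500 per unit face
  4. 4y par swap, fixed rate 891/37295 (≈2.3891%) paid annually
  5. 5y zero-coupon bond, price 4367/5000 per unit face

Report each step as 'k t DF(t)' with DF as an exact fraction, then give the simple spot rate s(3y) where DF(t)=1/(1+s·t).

1 1 4817/5000
2 2 2333/2500
3 3 461/500
4 4 9109/10000
5 5 4367/5000
s(3y) = (1/(461/500) − 1)/(3) = 13/461 ≈ 2.8200%

step 1 [1y] zero: DF = P = 4817/5000 ≈ 0.963400
step 2 [2y] swap r/1=334/9483: DF=(1 − 334/9483·(0.963400))/(1+334/9483) = 2333/2500 ≈ 0.933200
step 3 [3y] zero: DF = P = 461/500 ≈ 0.922000
step 4 [4y] swap r/1=891/37295: DF=(1 − 891/37295·(0.963400+0.933200+0.922000))/(1+891/37295) = 9109/10000 ≈ 0.910900
step 5 [5y] zero: DF = P = 4367/5000 ≈ 0.873400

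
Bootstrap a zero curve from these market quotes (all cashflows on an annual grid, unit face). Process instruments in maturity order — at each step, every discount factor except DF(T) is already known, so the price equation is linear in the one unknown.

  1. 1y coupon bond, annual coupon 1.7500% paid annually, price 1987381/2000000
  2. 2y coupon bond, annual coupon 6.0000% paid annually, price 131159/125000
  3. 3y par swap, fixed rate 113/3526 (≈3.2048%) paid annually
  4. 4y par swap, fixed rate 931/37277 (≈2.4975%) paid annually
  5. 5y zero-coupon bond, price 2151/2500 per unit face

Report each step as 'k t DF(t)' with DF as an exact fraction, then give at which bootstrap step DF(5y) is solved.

step 1 [1y] bond c/1=7/400: DF=(1987381/2000000 − 7/400·(0))/(1+7/400) = 4883/5000 ≈ 0.976600
step 2 [2y] bond c/1=3/50: DF=(131159/125000 − 3/50·(0.976600))/(1+3/50) = 4673/5000 ≈ 0.934600
step 3 [3y] swap r/1=113/3526: DF=(1 − 113/3526·(0.976600+0.934600))/(1+113/3526) = 1137/1250 ≈ 0.909600
step 4 [4y] swap r/1=931/37277: DF=(1 − 931/37277·(0.976600+0.934600+0.909600))/(1+931/37277) = 9069/10000 ≈ 0.906900
step 5 [5y] zero: DF = P = 2151/2500 ≈ 0.860400

1 1 4883/5000
2 2 4673/5000
3 3 1137/1250
4 4 9069/10000
5 5 2151/2500
DF(5y) is solved at step 5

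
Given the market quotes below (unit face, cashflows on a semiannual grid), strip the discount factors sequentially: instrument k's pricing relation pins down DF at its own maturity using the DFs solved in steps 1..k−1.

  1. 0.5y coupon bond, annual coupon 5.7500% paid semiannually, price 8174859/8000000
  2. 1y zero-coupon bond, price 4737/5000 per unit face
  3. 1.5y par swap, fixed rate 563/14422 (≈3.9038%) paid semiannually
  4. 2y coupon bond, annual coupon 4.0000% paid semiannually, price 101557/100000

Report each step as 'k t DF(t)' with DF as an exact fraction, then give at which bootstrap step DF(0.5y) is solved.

step 1 [0.5y] bond c/2=23/800: DF=(8174859/8000000 − 23/800·(0))/(1+23/800) = 9933/10000 ≈ 0.993300
step 2 [1y] zero: DF = P = 4737/5000 ≈ 0.947400
step 3 [1.5y] swap r/2=563/28844: DF=(1 − 563/28844·(0.993300+0.947400))/(1+563/28844) = 9437/10000 ≈ 0.943700
step 4 [2y] bond c/2=1/50: DF=(101557/100000 − 1/50·(0.993300+0.947400+0.943700))/(1+1/50) = 9391/10000 ≈ 0.939100

1 1/2 9933/10000
2 1 4737/5000
3 3/2 9437/10000
4 2 9391/10000
DF(0.5y) is solved at step 1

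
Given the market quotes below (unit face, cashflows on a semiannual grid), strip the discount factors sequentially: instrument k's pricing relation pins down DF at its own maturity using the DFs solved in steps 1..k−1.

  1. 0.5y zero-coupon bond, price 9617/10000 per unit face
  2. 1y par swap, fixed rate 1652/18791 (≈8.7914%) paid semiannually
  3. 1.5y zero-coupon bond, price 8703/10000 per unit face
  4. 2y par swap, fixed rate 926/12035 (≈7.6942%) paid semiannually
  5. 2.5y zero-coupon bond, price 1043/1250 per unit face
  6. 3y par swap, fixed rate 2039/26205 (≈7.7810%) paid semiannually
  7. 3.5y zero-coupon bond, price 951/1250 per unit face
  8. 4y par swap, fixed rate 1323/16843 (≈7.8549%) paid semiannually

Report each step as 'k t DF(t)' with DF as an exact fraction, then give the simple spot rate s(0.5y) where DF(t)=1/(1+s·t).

1 1/2 9617/10000
2 1 4587/5000
3 3/2 8703/10000
4 2 8611/10000
5 5/2 1043/1250
6 3 7961/10000
7 7/2 951/1250
8 4 3677/5000
s(0.5y) = (1/(9617/10000) − 1)/(1/2) = 766/9617 ≈ 7.9651%

step 1 [0.5y] zero: DF = P = 9617/10000 ≈ 0.961700
step 2 [1y] swap r/2=826/18791: DF=(1 − 826/18791·(0.961700))/(1+826/18791) = 4587/5000 ≈ 0.917400
step 3 [1.5y] zero: DF = P = 8703/10000 ≈ 0.870300
step 4 [2y] swap r/2=463/12035: DF=(1 − 463/12035·(0.961700+0.917400+0.870300))/(1+463/12035) = 8611/10000 ≈ 0.861100
step 5 [2.5y] zero: DF = P = 1043/1250 ≈ 0.834400
step 6 [3y] swap r/2=2039/52410: DF=(1 − 2039/52410·(0.961700+0.917400+0.870300+0.861100+0.834400))/(1+2039/52410) = 7961/10000 ≈ 0.796100
step 7 [3.5y] zero: DF = P = 951/1250 ≈ 0.760800
step 8 [4y] swap r/2=1323/33686: DF=(1 − 1323/33686·(0.961700+0.917400+0.870300+0.861100+0.834400+0.796100+0.760800))/(1+1323/33686) = 3677/5000 ≈ 0.735400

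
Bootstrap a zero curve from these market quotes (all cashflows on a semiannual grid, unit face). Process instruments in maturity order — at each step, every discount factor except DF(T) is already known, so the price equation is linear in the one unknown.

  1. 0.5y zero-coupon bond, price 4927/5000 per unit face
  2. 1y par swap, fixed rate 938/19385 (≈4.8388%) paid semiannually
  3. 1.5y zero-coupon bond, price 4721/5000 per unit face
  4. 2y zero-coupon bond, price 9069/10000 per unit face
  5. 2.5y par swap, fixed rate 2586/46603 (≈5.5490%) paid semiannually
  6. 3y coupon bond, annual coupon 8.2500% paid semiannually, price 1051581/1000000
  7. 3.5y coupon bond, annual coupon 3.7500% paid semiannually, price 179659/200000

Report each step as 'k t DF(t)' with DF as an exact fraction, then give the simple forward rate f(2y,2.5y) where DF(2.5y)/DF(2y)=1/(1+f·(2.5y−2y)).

1 1/2 4927/5000
2 1 9531/10000
3 3/2 4721/5000
4 2 9069/10000
5 5/2 8707/10000
6 3 8253/10000
7 7/2 488/625
f(2y,2.5y) = ((9069/10000)/(8707/10000) − 1)/(1/2) = 724/8707 ≈ 8.3151%

step 1 [0.5y] zero: DF = P = 4927/5000 ≈ 0.985400
step 2 [1y] swap r/2=469/19385: DF=(1 − 469/19385·(0.985400))/(1+469/19385) = 9531/10000 ≈ 0.953100
step 3 [1.5y] zero: DF = P = 4721/5000 ≈ 0.944200
step 4 [2y] zero: DF = P = 9069/10000 ≈ 0.906900
step 5 [2.5y] swap r/2=1293/46603: DF=(1 − 1293/46603·(0.985400+0.953100+0.944200+0.906900))/(1+1293/46603) = 8707/10000 ≈ 0.870700
step 6 [3y] bond c/2=33/800: DF=(1051581/1000000 − 33/800·(0.985400+0.953100+0.944200+0.906900+0.870700))/(1+33/800) = 8253/10000 ≈ 0.825300
step 7 [3.5y] bond c/2=3/160: DF=(179659/200000 − 3/160·(0.985400+0.953100+0.944200+0.906900+0.870700+0.825300))/(1+3/160) = 488/625 ≈ 0.780800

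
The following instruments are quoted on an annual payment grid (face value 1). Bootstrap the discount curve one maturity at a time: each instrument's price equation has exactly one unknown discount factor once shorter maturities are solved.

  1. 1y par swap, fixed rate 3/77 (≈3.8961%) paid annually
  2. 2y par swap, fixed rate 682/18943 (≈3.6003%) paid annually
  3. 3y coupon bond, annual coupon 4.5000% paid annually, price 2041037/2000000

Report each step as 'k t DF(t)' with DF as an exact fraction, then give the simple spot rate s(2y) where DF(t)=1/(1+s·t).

1 1 77/80
2 2 4659/5000
3 3 179/200
s(2y) = (1/(4659/5000) − 1)/(2) = 341/9318 ≈ 3.6596%

step 1 [1y] swap r/1=3/77: DF=(1 − 3/77·(0))/(1+3/77) = 77/80 ≈ 0.962500
step 2 [2y] swap r/1=682/18943: DF=(1 − 682/18943·(0.962500))/(1+682/18943) = 4659/5000 ≈ 0.931800
step 3 [3y] bond c/1=9/200: DF=(2041037/2000000 − 9/200·(0.962500+0.931800))/(1+9/200) = 179/200 ≈ 0.895000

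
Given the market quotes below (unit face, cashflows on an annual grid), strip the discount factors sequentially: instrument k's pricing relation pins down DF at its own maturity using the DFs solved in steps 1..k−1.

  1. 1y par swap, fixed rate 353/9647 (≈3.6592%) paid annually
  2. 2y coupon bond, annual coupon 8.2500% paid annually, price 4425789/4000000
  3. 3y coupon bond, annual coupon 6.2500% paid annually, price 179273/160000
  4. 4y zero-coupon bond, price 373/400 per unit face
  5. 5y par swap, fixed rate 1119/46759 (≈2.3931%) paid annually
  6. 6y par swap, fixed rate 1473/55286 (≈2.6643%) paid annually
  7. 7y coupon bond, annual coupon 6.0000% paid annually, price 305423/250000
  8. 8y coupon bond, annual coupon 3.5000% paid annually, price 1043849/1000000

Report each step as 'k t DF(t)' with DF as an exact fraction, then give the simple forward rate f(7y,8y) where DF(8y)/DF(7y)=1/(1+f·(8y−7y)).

step 1 [1y] swap r/1=353/9647: DF=(1 − 353/9647·(0))/(1+353/9647) = 9647/10000 ≈ 0.964700
step 2 [2y] bond c/1=33/400: DF=(4425789/4000000 − 33/400·(0.964700))/(1+33/400) = 4743/5000 ≈ 0.948600
step 3 [3y] bond c/1=1/16: DF=(179273/160000 − 1/16·(0.964700+0.948600))/(1+1/16) = 471/500 ≈ 0.942000
step 4 [4y] zero: DF = P = 373/400 ≈ 0.932500
step 5 [5y] swap r/1=1119/46759: DF=(1 − 1119/46759·(0.964700+0.948600+0.942000+0.932500))/(1+1119/46759) = 8881/10000 ≈ 0.888100
step 6 [6y] swap r/1=1473/55286: DF=(1 − 1473/55286·(0.964700+0.948600+0.942000+0.932500+0.888100))/(1+1473/55286) = 8527/10000 ≈ 0.852700
step 7 [7y] bond c/1=3/50: DF=(305423/250000 − 3/50·(0.964700+0.948600+0.942000+0.932500+0.888100+0.852700))/(1+3/50) = 2099/2500 ≈ 0.839600
step 8 [8y] bond c/1=7/200: DF=(1043849/1000000 − 7/200·(0.964700+0.948600+0.942000+0.932500+0.888100+0.852700+0.839600))/(1+7/200) = 1983/2500 ≈ 0.793200

1 1 9647/10000
2 2 4743/5000
3 3 471/500
4 4 373/400
5 5 8881/10000
6 6 8527/10000
7 7 2099/2500
8 8 1983/2500
f(7y,8y) = ((2099/2500)/(1983/2500) − 1)/(1) = 116/1983 ≈ 5.8497%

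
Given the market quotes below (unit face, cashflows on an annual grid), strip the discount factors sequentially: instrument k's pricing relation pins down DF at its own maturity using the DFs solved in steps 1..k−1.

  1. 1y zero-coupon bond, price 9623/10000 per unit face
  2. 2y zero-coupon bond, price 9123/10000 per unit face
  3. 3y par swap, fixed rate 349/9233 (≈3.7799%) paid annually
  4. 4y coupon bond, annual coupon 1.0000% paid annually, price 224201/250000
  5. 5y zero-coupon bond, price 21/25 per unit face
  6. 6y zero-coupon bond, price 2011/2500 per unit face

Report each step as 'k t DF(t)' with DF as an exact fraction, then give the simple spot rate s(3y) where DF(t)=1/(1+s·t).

1 1 9623/10000
2 2 9123/10000
3 3 8953/10000
4 4 1721/2000
5 5 21/25
6 6 2011/2500
s(3y) = (1/(8953/10000) − 1)/(3) = 349/8953 ≈ 3.8981%

step 1 [1y] zero: DF = P = 9623/10000 ≈ 0.962300
step 2 [2y] zero: DF = P = 9123/10000 ≈ 0.912300
step 3 [3y] swap r/1=349/9233: DF=(1 − 349/9233·(0.962300+0.912300))/(1+349/9233) = 8953/10000 ≈ 0.895300
step 4 [4y] bond c/1=1/100: DF=(224201/250000 − 1/100·(0.962300+0.912300+0.895300))/(1+1/100) = 1721/2000 ≈ 0.860500
step 5 [5y] zero: DF = P = 21/25 ≈ 0.840000
step 6 [6y] zero: DF = P = 2011/2500 ≈ 0.804400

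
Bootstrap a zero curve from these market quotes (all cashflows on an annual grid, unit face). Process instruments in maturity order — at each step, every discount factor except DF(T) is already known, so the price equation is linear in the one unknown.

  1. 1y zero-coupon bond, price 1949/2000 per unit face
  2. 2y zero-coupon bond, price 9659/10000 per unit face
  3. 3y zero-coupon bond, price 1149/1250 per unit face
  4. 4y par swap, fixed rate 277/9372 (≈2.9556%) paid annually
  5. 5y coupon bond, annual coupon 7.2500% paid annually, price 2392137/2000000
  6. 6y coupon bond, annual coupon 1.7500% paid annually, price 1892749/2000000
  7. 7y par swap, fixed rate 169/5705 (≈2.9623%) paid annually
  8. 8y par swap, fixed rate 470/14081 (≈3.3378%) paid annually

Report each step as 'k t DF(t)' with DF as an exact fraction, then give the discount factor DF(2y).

1 1 1949/2000
2 2 9659/10000
3 3 1149/1250
4 4 2223/2500
5 5 4309/5000
6 6 2127/2500
7 7 8141/10000
8 8 153/200
DF(2y) = 9659/10000 ≈ 0.965900

step 1 [1y] zero: DF = P = 1949/2000 ≈ 0.974500
step 2 [2y] zero: DF = P = 9659/10000 ≈ 0.965900
step 3 [3y] zero: DF = P = 1149/1250 ≈ 0.919200
step 4 [4y] swap r/1=277/9372: DF=(1 − 277/9372·(0.974500+0.965900+0.919200))/(1+277/9372) = 2223/2500 ≈ 0.889200
step 5 [5y] bond c/1=29/400: DF=(2392137/2000000 − 29/400·(0.974500+0.965900+0.919200+0.889200))/(1+29/400) = 4309/5000 ≈ 0.861800
step 6 [6y] bond c/1=7/400: DF=(1892749/2000000 − 7/400·(0.974500+0.965900+0.919200+0.889200+0.861800))/(1+7/400) = 2127/2500 ≈ 0.850800
step 7 [7y] swap r/1=169/5705: DF=(1 − 169/5705·(0.974500+0.965900+0.919200+0.889200+0.861800+0.850800))/(1+169/5705) = 8141/10000 ≈ 0.814100
step 8 [8y] swap r/1=470/14081: DF=(1 − 470/14081·(0.974500+0.965900+0.919200+0.889200+0.861800+0.850800+0.814100))/(1+470/14081) = 153/200 ≈ 0.765000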